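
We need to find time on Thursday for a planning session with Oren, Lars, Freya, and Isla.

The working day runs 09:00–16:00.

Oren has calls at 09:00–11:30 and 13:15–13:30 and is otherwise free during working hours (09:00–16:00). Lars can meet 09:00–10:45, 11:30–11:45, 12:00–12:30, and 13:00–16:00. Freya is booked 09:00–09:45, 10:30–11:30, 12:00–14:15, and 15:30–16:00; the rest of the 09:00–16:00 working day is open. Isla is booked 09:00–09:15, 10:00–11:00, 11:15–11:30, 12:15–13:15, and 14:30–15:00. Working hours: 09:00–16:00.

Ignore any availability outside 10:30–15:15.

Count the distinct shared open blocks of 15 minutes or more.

3

Oren free within 09:00–16:00: 11:30–13:15, 13:30–16:00.
Freya free within 09:00–16:00: 09:45–10:30, 11:30–12:00, 14:15–15:30.
Isla free within 09:00–16:00: 09:15–10:00, 11:00–11:15, 11:30–12:15, 13:15–14:30, 15:00–16:00.
Oren ∩ Lars: 11:30–11:45, 12:00–12:30, 13:00–13:15, 13:30–16:00.
Oren ∩ Lars ∩ Freya: 11:30–11:45, 14:15–15:30.
Oren ∩ Lars ∩ Freya ∩ Isla: 11:30–11:45, 14:15–14:30, 15:00–15:30.
Restricted to 10:30–15:15: 11:30–11:45, 14:15–14:30, 15:00–15:15.
Windows ≥ 15 min: 11:30–11:45, 14:15–14:30, 15:00–15:15.
That's 3 windows.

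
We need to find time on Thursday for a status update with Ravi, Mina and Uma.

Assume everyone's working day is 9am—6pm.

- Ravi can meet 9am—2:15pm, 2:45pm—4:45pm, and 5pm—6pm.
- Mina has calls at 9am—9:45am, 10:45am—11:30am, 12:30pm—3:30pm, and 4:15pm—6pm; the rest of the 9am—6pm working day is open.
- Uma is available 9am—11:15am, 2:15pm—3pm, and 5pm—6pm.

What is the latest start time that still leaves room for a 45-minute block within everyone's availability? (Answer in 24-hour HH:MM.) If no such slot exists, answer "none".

10:00

Mina free within 09:00–18:00: 09:45–10:45, 11:30–12:30, 15:30–16:15.
Ravi ∩ Mina: 09:45–10:45, 11:30–12:30, 15:30–16:15.
Ravi ∩ Mina ∩ Uma: 09:45–10:45.
Windows ≥ 45 min: 09:45–10:45.
Latest start in the last window 09:45–10:45 is 10:45 − 45 min = 10:00.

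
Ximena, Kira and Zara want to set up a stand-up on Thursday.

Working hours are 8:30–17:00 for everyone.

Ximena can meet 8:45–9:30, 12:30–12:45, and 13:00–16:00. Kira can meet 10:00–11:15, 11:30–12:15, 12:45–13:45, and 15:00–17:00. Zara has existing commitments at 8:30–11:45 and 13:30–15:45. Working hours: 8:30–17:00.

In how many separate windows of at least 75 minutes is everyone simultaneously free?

Zara free within 08:30–17:00: 11:45–13:30, 15:45–17:00.
Ximena ∩ Kira: 13:00–13:45, 15:00–16:00.
Ximena ∩ Kira ∩ Zara: 13:00–13:30, 15:45–16:00.
Windows ≥ 75 min: (none).
That's 0 windows.

0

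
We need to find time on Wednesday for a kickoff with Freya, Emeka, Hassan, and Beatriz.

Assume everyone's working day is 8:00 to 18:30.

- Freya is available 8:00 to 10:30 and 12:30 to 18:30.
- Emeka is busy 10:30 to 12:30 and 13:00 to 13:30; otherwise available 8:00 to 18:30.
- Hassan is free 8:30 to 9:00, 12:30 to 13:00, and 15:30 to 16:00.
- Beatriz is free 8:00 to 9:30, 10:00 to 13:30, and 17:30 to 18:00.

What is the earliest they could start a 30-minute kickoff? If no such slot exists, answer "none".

08:30

Emeka free within 08:00–18:30: 08:00–10:30, 12:30–13:00, 13:30–18:30.
Freya ∩ Emeka: 08:00–10:30, 12:30–13:00, 13:30–18:30.
Freya ∩ Emeka ∩ Hassan: 08:30–09:00, 12:30–13:00, 15:30–16:00.
Freya ∩ Emeka ∩ Hassan ∩ Beatriz: 08:30–09:00, 12:30–13:00.
Windows ≥ 30 min: 08:30–09:00, 12:30–13:00.
Earliest such window starts at 08:30.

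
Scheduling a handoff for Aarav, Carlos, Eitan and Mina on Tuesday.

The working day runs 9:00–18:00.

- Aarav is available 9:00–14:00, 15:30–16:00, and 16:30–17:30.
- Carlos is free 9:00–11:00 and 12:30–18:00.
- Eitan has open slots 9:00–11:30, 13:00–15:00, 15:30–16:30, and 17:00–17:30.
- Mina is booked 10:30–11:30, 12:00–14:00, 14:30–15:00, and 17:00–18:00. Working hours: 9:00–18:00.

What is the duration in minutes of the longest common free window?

90 minutes

Mina free within 09:00–18:00: 09:00–10:30, 11:30–12:00, 14:00–14:30, 15:00–17:00.
Aarav ∩ Carlos: 09:00–11:00, 12:30–14:00, 15:30–16:00, 16:30–17:30.
Aarav ∩ Carlos ∩ Eitan: 09:00–11:00, 13:00–14:00, 15:30–16:00, 17:00–17:30.
Aarav ∩ Carlos ∩ Eitan ∩ Mina: 09:00–10:30, 15:30–16:00.
Common window lengths: 90, 30 min; longest is 90.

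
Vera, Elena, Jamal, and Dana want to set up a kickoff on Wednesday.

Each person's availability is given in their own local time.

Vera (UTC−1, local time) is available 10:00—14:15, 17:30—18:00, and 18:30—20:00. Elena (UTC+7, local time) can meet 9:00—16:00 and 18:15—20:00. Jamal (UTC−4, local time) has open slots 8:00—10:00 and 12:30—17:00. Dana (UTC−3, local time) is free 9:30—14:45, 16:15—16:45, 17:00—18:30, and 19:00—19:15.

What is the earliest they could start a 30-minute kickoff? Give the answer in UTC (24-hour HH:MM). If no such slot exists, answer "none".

Vera → UTC: 11:00–15:15, 18:30–19:00, 19:30–21:00.
Elena → UTC: 02:00–09:00, 11:15–13:00.
Jamal → UTC: 12:00–14:00, 16:30–21:00.
Dana → UTC: 12:30–17:45, 19:15–19:45, 20:00–21:30, 22:00–22:15.
Vera ∩ Elena: 11:15–13:00.
Vera ∩ Elena ∩ Jamal: 12:00–13:00.
Vera ∩ Elena ∩ Jamal ∩ Dana: 12:30–13:00.
Windows ≥ 30 min: 12:30–13:00.
Earliest such window starts at 12:30.

12:30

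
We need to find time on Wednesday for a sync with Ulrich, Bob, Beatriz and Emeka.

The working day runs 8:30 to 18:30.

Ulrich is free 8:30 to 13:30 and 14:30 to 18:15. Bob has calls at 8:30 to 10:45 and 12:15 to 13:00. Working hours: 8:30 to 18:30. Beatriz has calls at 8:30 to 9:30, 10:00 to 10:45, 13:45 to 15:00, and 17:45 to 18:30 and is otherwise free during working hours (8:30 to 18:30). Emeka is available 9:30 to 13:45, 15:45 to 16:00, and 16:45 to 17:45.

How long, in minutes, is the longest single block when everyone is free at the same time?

Bob free within 08:30–18:30: 10:45–12:15, 13:00–18:30.
Beatriz free within 08:30–18:30: 09:30–10:00, 10:45–13:45, 15:00–17:45.
Ulrich ∩ Bob: 10:45–12:15, 13:00–13:30, 14:30–18:15.
Ulrich ∩ Bob ∩ Beatriz: 10:45–12:15, 13:00–13:30, 15:00–17:45.
Ulrich ∩ Bob ∩ Beatriz ∩ Emeka: 10:45–12:15, 13:00–13:30, 15:45–16:00, 16:45–17:45.
Common window lengths: 90, 30, 15, 60 min; longest is 90.

90 minutes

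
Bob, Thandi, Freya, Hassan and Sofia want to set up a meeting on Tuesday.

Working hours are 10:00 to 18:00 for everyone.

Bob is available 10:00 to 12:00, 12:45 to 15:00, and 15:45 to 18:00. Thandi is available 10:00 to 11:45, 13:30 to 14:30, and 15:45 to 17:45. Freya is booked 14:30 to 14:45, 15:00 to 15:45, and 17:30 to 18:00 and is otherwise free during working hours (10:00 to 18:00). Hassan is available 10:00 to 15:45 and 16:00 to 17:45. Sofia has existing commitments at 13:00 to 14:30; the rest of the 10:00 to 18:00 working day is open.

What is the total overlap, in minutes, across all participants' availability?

195 minutes

Freya free within 10:00–18:00: 10:00–14:30, 14:45–15:00, 15:45–17:30.
Sofia free within 10:00–18:00: 10:00–13:00, 14:30–18:00.
Bob ∩ Thandi: 10:00–11:45, 13:30–14:30, 15:45–17:45.
Bob ∩ Thandi ∩ Freya: 10:00–11:45, 13:30–14:30, 15:45–17:30.
Bob ∩ Thandi ∩ Freya ∩ Hassan: 10:00–11:45, 13:30–14:30, 16:00–17:30.
Bob ∩ Thandi ∩ Freya ∩ Hassan ∩ Sofia: 10:00–11:45, 16:00–17:30.
Total common minutes: 105 + 90 = 195.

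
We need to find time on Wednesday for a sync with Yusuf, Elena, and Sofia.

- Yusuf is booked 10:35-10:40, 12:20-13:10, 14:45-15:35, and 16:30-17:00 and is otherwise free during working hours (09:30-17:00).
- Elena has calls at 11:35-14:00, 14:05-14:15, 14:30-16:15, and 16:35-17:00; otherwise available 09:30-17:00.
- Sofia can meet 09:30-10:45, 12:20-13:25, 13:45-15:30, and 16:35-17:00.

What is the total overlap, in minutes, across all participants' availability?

90 minutes

Yusuf free within 09:30–17:00: 09:30–10:35, 10:40–12:20, 13:10–14:45, 15:35–16:30.
Elena free within 09:30–17:00: 09:30–11:35, 14:00–14:05, 14:15–14:30, 16:15–16:35.
Yusuf ∩ Elena: 09:30–10:35, 10:40–11:35, 14:00–14:05, 14:15–14:30, 16:15–16:30.
Yusuf ∩ Elena ∩ Sofia: 09:30–10:35, 10:40–10:45, 14:00–14:05, 14:15–14:30.
Total common minutes: 65 + 5 + 5 + 15 = 90.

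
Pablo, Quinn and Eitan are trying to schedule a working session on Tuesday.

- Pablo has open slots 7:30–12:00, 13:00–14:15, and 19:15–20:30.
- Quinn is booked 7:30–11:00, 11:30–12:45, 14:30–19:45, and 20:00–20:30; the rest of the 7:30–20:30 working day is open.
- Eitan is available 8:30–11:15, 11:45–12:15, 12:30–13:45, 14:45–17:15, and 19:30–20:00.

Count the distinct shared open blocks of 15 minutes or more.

Quinn free within 07:30–20:30: 11:00–11:30, 12:45–14:30, 19:45–20:00.
Pablo ∩ Quinn: 11:00–11:30, 13:00–14:15, 19:45–20:00.
Pablo ∩ Quinn ∩ Eitan: 11:00–11:15, 13:00–13:45, 19:45–20:00.
Windows ≥ 15 min: 11:00–11:15, 13:00–13:45, 19:45–20:00.
That's 3 windows.

3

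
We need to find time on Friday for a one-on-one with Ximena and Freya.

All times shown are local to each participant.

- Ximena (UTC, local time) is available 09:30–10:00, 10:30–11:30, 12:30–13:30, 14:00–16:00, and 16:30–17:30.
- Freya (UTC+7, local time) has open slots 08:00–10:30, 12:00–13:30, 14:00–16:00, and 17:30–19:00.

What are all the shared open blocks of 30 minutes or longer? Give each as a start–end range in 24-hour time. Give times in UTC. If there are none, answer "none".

10:30–11:30

Ximena → UTC: 09:30–10:00, 10:30–11:30, 12:30–13:30, 14:00–16:00, 16:30–17:30.
Freya → UTC: 01:00–03:30, 05:00–06:30, 07:00–09:00, 10:30–12:00.
Ximena ∩ Freya: 10:30–11:30.
Windows ≥ 30 min: 10:30–11:30.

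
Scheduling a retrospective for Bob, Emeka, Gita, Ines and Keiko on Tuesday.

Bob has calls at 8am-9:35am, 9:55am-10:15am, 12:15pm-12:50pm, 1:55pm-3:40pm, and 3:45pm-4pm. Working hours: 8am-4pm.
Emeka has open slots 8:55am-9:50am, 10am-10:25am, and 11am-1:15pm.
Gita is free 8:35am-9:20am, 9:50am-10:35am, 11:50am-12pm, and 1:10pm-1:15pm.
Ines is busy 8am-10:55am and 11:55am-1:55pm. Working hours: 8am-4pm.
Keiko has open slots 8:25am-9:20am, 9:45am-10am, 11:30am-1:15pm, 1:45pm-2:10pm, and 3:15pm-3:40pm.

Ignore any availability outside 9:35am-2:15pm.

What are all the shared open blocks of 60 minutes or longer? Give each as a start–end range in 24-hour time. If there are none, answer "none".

Bob free within 08:00–16:00: 09:35–09:55, 10:15–12:15, 12:50–13:55, 15:40–15:45.
Ines free within 08:00–16:00: 10:55–11:55, 13:55–16:00.
Bob ∩ Emeka: 09:35–09:50, 10:15–10:25, 11:00–12:15, 12:50–13:15.
Bob ∩ Emeka ∩ Gita: 10:15–10:25, 11:50–12:00, 13:10–13:15.
Bob ∩ Emeka ∩ Gita ∩ Ines: 11:50–11:55.
Bob ∩ Emeka ∩ Gita ∩ Ines ∩ Keiko: 11:50–11:55.
Restricted to 09:35–14:15: 11:50–11:55.
Windows ≥ 60 min: (none).

none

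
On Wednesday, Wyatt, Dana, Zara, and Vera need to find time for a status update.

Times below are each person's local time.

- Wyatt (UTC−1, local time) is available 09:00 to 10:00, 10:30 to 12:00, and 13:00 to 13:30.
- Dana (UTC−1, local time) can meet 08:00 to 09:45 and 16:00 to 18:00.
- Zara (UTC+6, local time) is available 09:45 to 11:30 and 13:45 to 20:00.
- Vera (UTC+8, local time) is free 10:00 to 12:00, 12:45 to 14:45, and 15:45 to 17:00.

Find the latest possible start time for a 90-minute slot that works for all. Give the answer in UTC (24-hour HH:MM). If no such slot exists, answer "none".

none

Wyatt → UTC: 10:00–11:00, 11:30–13:00, 14:00–14:30.
Dana → UTC: 09:00–10:45, 17:00–19:00.
Zara → UTC: 03:45–05:30, 07:45–14:00.
Vera → UTC: 02:00–04:00, 04:45–06:45, 07:45–09:00.
Wyatt ∩ Dana: 10:00–10:45.
Wyatt ∩ Dana ∩ Zara: 10:00–10:45.
Wyatt ∩ Dana ∩ Zara ∩ Vera: (none).
Windows ≥ 90 min: (none).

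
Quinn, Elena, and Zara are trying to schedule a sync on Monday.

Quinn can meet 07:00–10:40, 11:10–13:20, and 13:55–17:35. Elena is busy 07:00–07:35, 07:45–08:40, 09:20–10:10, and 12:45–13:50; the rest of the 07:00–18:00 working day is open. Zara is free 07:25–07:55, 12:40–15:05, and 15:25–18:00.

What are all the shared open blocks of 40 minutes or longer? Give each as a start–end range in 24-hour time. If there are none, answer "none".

13:55–15:05, 15:25–17:35

Elena free within 07:00–18:00: 07:35–07:45, 08:40–09:20, 10:10–12:45, 13:50–18:00.
Quinn ∩ Elena: 07:35–07:45, 08:40–09:20, 10:10–10:40, 11:10–12:45, 13:55–17:35.
Quinn ∩ Elena ∩ Zara: 07:35–07:45, 12:40–12:45, 13:55–15:05, 15:25–17:35.
Windows ≥ 40 min: 13:55–15:05, 15:25–17:35.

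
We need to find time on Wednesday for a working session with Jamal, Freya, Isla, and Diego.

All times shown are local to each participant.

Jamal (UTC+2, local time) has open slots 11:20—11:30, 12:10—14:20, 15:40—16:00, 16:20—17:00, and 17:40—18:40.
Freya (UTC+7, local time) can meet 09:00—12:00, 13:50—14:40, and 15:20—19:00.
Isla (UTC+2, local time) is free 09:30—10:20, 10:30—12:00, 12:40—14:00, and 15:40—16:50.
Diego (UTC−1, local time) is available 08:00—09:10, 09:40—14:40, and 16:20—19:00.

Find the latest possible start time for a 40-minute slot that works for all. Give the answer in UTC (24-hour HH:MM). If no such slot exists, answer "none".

11:20

Jamal → UTC: 09:20–09:30, 10:10–12:20, 13:40–14:00, 14:20–15:00, 15:40–16:40.
Freya → UTC: 02:00–05:00, 06:50–07:40, 08:20–12:00.
Isla → UTC: 07:30–08:20, 08:30–10:00, 10:40–12:00, 13:40–14:50.
Diego → UTC: 09:00–10:10, 10:40–15:40, 17:20–20:00.
Jamal ∩ Freya: 09:20–09:30, 10:10–12:00.
Jamal ∩ Freya ∩ Isla: 09:20–09:30, 10:40–12:00.
Jamal ∩ Freya ∩ Isla ∩ Diego: 09:20–09:30, 10:40–12:00.
Windows ≥ 40 min: 10:40–12:00.
Latest start in the last window 10:40–12:00 is 12:00 − 40 min = 11:20.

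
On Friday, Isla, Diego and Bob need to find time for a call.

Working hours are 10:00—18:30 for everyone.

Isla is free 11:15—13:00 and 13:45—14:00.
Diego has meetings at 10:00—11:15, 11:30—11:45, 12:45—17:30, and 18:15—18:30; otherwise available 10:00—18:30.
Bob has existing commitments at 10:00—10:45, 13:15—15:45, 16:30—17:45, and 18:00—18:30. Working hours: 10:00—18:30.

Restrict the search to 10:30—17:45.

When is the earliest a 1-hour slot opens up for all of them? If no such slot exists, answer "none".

Diego free within 10:00–18:30: 11:15–11:30, 11:45–12:45, 17:30–18:15.
Bob free within 10:00–18:30: 10:45–13:15, 15:45–16:30, 17:45–18:00.
Isla ∩ Diego: 11:15–11:30, 11:45–12:45.
Isla ∩ Diego ∩ Bob: 11:15–11:30, 11:45–12:45.
Restricted to 10:30–17:45: 11:15–11:30, 11:45–12:45.
Windows ≥ 60 min: 11:45–12:45.
Earliest such window starts at 11:45.

11:45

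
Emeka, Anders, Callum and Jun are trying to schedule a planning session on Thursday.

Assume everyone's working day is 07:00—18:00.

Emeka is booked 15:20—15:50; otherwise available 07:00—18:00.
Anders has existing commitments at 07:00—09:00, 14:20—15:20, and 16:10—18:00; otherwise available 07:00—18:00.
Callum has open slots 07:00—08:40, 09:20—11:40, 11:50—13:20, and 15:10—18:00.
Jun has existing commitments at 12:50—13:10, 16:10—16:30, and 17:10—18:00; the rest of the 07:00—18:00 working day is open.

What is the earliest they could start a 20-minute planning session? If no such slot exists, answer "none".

09:20

Emeka free within 07:00–18:00: 07:00–15:20, 15:50–18:00.
Anders free within 07:00–18:00: 09:00–14:20, 15:20–16:10.
Jun free within 07:00–18:00: 07:00–12:50, 13:10–16:10, 16:30–17:10.
Emeka ∩ Anders: 09:00–14:20, 15:50–16:10.
Emeka ∩ Anders ∩ Callum: 09:20–11:40, 11:50–13:20, 15:50–16:10.
Emeka ∩ Anders ∩ Callum ∩ Jun: 09:20–11:40, 11:50–12:50, 13:10–13:20, 15:50–16:10.
Windows ≥ 20 min: 09:20–11:40, 11:50–12:50, 15:50–16:10.
Earliest such window starts at 09:20.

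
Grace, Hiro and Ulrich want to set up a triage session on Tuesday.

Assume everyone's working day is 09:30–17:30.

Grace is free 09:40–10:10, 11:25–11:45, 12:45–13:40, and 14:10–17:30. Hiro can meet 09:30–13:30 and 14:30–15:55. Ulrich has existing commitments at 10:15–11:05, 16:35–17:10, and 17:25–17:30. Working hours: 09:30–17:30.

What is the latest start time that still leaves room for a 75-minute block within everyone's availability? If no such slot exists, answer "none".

14:40

Ulrich free within 09:30–17:30: 09:30–10:15, 11:05–16:35, 17:10–17:25.
Grace ∩ Hiro: 09:40–10:10, 11:25–11:45, 12:45–13:30, 14:30–15:55.
Grace ∩ Hiro ∩ Ulrich: 09:40–10:10, 11:25–11:45, 12:45–13:30, 14:30–15:55.
Windows ≥ 75 min: 14:30–15:55.
Latest start in the last window 14:30–15:55 is 15:55 − 75 min = 14:40.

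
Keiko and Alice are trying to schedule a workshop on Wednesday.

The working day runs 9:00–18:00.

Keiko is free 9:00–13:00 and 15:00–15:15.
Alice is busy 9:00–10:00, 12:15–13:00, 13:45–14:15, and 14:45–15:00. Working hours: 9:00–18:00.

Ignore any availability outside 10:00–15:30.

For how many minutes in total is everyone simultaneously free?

Alice free within 09:00–18:00: 10:00–12:15, 13:00–13:45, 14:15–14:45, 15:00–18:00.
Keiko ∩ Alice: 10:00–12:15, 15:00–15:15.
Restricted to 10:00–15:30: 10:00–12:15, 15:00–15:15.
Total common minutes: 135 + 15 = 150.

150 minutes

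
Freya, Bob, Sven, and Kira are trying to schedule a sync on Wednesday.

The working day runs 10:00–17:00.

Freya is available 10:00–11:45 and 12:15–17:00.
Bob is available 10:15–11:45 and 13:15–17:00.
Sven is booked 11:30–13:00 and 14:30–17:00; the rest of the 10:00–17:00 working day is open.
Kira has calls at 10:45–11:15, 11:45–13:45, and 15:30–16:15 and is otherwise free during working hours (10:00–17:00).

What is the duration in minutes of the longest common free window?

Sven free within 10:00–17:00: 10:00–11:30, 13:00–14:30.
Kira free within 10:00–17:00: 10:00–10:45, 11:15–11:45, 13:45–15:30, 16:15–17:00.
Freya ∩ Bob: 10:15–11:45, 13:15–17:00.
Freya ∩ Bob ∩ Sven: 10:15–11:30, 13:15–14:30.
Freya ∩ Bob ∩ Sven ∩ Kira: 10:15–10:45, 11:15–11:30, 13:45–14:30.
Common window lengths: 30, 15, 45 min; longest is 45.

45 minutes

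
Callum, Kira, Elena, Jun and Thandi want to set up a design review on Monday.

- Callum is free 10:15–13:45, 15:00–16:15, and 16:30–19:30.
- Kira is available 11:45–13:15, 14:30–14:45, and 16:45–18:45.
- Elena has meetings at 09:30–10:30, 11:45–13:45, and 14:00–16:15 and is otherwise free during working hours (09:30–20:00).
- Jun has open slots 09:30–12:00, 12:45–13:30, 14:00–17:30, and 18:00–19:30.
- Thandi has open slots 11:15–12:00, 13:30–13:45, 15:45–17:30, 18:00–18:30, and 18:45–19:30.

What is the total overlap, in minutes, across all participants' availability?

Elena free within 09:30–20:00: 10:30–11:45, 13:45–14:00, 16:15–20:00.
Callum ∩ Kira: 11:45–13:15, 16:45–18:45.
Callum ∩ Kira ∩ Elena: 16:45–18:45.
Callum ∩ Kira ∩ Elena ∩ Jun: 16:45–17:30, 18:00–18:45.
Callum ∩ Kira ∩ Elena ∩ Jun ∩ Thandi: 16:45–17:30, 18:00–18:30.
Total common minutes: 45 + 30 = 75.

75 minutes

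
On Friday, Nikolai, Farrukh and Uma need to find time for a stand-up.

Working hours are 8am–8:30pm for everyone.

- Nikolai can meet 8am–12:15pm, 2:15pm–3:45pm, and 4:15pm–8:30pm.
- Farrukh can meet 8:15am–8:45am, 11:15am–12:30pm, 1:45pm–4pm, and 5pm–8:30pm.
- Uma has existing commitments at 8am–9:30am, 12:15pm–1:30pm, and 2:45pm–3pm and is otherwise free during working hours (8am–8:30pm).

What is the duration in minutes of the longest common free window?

Uma free within 08:00–20:30: 09:30–12:15, 13:30–14:45, 15:00–20:30.
Nikolai ∩ Farrukh: 08:15–08:45, 11:15–12:15, 14:15–15:45, 17:00–20:30.
Nikolai ∩ Farrukh ∩ Uma: 11:15–12:15, 14:15–14:45, 15:00–15:45, 17:00–20:30.
Common window lengths: 60, 30, 45, 210 min; longest is 210.

210 minutes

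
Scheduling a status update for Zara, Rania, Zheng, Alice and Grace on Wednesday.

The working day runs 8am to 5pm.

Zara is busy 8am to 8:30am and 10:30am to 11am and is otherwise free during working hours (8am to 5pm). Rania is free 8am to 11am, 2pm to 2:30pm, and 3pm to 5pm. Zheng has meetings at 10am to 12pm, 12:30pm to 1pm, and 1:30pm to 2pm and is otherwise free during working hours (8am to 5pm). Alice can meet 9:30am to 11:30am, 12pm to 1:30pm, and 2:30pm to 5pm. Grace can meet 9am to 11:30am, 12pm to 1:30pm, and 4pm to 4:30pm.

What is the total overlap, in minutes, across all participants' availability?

Zara free within 08:00–17:00: 08:30–10:30, 11:00–17:00.
Zheng free within 08:00–17:00: 08:00–10:00, 12:00–12:30, 13:00–13:30, 14:00–17:00.
Zara ∩ Rania: 08:30–10:30, 14:00–14:30, 15:00–17:00.
Zara ∩ Rania ∩ Zheng: 08:30–10:00, 14:00–14:30, 15:00–17:00.
Zara ∩ Rania ∩ Zheng ∩ Alice: 09:30–10:00, 15:00–17:00.
Zara ∩ Rania ∩ Zheng ∩ Alice ∩ Grace: 09:30–10:00, 16:00–16:30.
Total common minutes: 30 + 30 = 60.

60 minutes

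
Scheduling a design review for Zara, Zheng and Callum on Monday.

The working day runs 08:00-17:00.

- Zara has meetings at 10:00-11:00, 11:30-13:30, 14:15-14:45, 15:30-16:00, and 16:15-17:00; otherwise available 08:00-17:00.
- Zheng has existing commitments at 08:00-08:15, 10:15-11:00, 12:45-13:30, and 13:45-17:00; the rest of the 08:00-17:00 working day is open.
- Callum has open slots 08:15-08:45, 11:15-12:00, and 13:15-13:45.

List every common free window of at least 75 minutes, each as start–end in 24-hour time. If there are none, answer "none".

Zara free within 08:00–17:00: 08:00–10:00, 11:00–11:30, 13:30–14:15, 14:45–15:30, 16:00–16:15.
Zheng free within 08:00–17:00: 08:15–10:15, 11:00–12:45, 13:30–13:45.
Zara ∩ Zheng: 08:15–10:00, 11:00–11:30, 13:30–13:45.
Zara ∩ Zheng ∩ Callum: 08:15–08:45, 11:15–11:30, 13:30–13:45.
Windows ≥ 75 min: (none).

none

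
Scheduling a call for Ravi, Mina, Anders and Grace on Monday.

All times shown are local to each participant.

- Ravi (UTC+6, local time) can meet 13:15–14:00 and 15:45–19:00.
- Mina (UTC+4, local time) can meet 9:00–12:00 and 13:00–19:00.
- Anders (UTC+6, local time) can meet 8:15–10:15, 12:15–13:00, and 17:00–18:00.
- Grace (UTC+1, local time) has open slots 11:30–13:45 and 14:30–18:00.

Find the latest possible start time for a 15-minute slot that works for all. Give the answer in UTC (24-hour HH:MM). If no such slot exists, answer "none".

11:45

Ravi → UTC: 07:15–08:00, 09:45–13:00.
Mina → UTC: 05:00–08:00, 09:00–15:00.
Anders → UTC: 02:15–04:15, 06:15–07:00, 11:00–12:00.
Grace → UTC: 10:30–12:45, 13:30–17:00.
Ravi ∩ Mina: 07:15–08:00, 09:45–13:00.
Ravi ∩ Mina ∩ Anders: 11:00–12:00.
Ravi ∩ Mina ∩ Anders ∩ Grace: 11:00–12:00.
Windows ≥ 15 min: 11:00–12:00.
Latest start in the last window 11:00–12:00 is 12:00 − 15 min = 11:45.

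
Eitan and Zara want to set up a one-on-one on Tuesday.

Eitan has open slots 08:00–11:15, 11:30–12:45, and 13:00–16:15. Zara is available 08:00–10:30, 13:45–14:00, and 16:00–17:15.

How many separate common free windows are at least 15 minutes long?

3

Eitan ∩ Zara: 08:00–10:30, 13:45–14:00, 16:00–16:15.
Windows ≥ 15 min: 08:00–10:30, 13:45–14:00, 16:00–16:15.
That's 3 windows.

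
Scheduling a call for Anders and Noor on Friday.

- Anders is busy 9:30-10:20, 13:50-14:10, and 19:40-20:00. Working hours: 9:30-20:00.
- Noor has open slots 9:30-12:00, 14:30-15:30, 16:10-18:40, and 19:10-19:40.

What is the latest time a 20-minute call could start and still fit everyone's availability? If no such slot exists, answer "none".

Anders free within 09:30–20:00: 10:20–13:50, 14:10–19:40.
Anders ∩ Noor: 10:20–12:00, 14:30–15:30, 16:10–18:40, 19:10–19:40.
Windows ≥ 20 min: 10:20–12:00, 14:30–15:30, 16:10–18:40, 19:10–19:40.
Latest start in the last window 19:10–19:40 is 19:40 − 20 min = 19:20.

19:20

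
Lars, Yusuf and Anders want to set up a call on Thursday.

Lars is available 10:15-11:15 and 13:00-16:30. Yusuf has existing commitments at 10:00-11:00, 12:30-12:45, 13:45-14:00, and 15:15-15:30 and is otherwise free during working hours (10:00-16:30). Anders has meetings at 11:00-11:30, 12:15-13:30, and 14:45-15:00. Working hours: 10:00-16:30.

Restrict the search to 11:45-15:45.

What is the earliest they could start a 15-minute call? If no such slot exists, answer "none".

13:30

Yusuf free within 10:00–16:30: 11:00–12:30, 12:45–13:45, 14:00–15:15, 15:30–16:30.
Anders free within 10:00–16:30: 10:00–11:00, 11:30–12:15, 13:30–14:45, 15:00–16:30.
Lars ∩ Yusuf: 11:00–11:15, 13:00–13:45, 14:00–15:15, 15:30–16:30.
Lars ∩ Yusuf ∩ Anders: 13:30–13:45, 14:00–14:45, 15:00–15:15, 15:30–16:30.
Restricted to 11:45–15:45: 13:30–13:45, 14:00–14:45, 15:00–15:15, 15:30–15:45.
Windows ≥ 15 min: 13:30–13:45, 14:00–14:45, 15:00–15:15, 15:30–15:45.
Earliest such window starts at 13:30.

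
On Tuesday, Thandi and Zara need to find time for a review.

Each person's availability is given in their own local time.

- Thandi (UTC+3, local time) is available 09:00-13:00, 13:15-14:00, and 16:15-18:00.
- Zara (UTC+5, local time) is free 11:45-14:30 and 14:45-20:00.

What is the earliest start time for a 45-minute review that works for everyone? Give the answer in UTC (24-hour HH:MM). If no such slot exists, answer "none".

Thandi → UTC: 06:00–10:00, 10:15–11:00, 13:15–15:00.
Zara → UTC: 06:45–09:30, 09:45–15:00.
Thandi ∩ Zara: 06:45–09:30, 09:45–10:00, 10:15–11:00, 13:15–15:00.
Windows ≥ 45 min: 06:45–09:30, 10:15–11:00, 13:15–15:00.
Earliest such window starts at 06:45.

06:45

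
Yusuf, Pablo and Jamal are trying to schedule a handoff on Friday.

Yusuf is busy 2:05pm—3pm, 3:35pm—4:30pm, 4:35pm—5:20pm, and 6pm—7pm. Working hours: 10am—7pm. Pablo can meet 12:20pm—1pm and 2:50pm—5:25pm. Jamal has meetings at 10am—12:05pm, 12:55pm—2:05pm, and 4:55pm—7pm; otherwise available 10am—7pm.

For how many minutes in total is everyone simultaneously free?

75 minutes

Yusuf free within 10:00–19:00: 10:00–14:05, 15:00–15:35, 16:30–16:35, 17:20–18:00.
Jamal free within 10:00–19:00: 12:05–12:55, 14:05–16:55.
Yusuf ∩ Pablo: 12:20–13:00, 15:00–15:35, 16:30–16:35, 17:20–17:25.
Yusuf ∩ Pablo ∩ Jamal: 12:20–12:55, 15:00–15:35, 16:30–16:35.
Total common minutes: 35 + 35 + 5 = 75.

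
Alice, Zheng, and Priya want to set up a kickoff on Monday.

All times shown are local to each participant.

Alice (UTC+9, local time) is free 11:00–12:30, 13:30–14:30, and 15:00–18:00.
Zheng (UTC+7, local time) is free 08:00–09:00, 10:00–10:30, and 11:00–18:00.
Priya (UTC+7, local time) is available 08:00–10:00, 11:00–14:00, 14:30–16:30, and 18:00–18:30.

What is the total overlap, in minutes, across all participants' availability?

210 minutes

Alice → UTC: 02:00–03:30, 04:30–05:30, 06:00–09:00.
Zheng → UTC: 01:00–02:00, 03:00–03:30, 04:00–11:00.
Priya → UTC: 01:00–03:00, 04:00–07:00, 07:30–09:30, 11:00–11:30.
Alice ∩ Zheng: 03:00–03:30, 04:30–05:30, 06:00–09:00.
Alice ∩ Zheng ∩ Priya: 04:30–05:30, 06:00–07:00, 07:30–09:00.
Total common minutes: 60 + 60 + 90 = 210.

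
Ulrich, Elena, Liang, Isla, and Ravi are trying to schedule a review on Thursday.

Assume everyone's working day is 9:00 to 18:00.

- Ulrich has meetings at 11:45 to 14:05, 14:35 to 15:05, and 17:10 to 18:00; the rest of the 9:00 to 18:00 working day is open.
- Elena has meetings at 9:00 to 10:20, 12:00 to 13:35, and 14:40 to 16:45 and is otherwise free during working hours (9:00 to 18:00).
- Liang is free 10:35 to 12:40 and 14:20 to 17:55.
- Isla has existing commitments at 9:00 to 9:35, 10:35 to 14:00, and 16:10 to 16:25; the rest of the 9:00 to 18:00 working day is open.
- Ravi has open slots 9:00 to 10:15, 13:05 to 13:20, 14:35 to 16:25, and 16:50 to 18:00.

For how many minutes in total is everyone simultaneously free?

20 minutes

Ulrich free within 09:00–18:00: 09:00–11:45, 14:05–14:35, 15:05–17:10.
Elena free within 09:00–18:00: 10:20–12:00, 13:35–14:40, 16:45–18:00.
Isla free within 09:00–18:00: 09:35–10:35, 14:00–16:10, 16:25–18:00.
Ulrich ∩ Elena: 10:20–11:45, 14:05–14:35, 16:45–17:10.
Ulrich ∩ Elena ∩ Liang: 10:35–11:45, 14:20–14:35, 16:45–17:10.
Ulrich ∩ Elena ∩ Liang ∩ Isla: 14:20–14:35, 16:45–17:10.
Ulrich ∩ Elena ∩ Liang ∩ Isla ∩ Ravi: 16:50–17:10.
Total common minutes: 20.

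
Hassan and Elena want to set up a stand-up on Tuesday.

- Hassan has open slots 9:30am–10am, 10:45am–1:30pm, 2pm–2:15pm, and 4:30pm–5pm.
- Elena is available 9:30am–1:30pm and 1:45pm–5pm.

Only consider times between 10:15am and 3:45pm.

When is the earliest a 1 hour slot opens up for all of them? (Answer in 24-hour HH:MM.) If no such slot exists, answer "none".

Hassan ∩ Elena: 09:30–10:00, 10:45–13:30, 14:00–14:15, 16:30–17:00.
Restricted to 10:15–15:45: 10:45–13:30, 14:00–14:15.
Windows ≥ 60 min: 10:45–13:30.
Earliest such window starts at 10:45.

10:45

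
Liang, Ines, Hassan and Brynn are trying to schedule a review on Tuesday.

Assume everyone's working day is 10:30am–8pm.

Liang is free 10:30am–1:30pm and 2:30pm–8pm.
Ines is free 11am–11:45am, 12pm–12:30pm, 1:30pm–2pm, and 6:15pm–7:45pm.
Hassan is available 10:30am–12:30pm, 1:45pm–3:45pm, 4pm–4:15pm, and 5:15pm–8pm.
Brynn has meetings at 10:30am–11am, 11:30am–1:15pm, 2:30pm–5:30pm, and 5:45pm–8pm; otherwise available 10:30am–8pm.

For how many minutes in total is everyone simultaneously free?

30 minutes

Brynn free within 10:30–20:00: 11:00–11:30, 13:15–14:30, 17:30–17:45.
Liang ∩ Ines: 11:00–11:45, 12:00–12:30, 18:15–19:45.
Liang ∩ Ines ∩ Hassan: 11:00–11:45, 12:00–12:30, 18:15–19:45.
Liang ∩ Ines ∩ Hassan ∩ Brynn: 11:00–11:30.
Total common minutes: 30.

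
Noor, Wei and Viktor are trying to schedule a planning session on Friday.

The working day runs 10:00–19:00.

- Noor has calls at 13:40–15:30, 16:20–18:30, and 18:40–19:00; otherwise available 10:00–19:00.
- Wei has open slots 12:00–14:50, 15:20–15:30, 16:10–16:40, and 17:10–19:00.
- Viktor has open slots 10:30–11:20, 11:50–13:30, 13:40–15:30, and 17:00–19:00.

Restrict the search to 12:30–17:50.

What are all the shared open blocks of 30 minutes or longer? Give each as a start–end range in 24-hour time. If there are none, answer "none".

12:30–13:30

Noor free within 10:00–19:00: 10:00–13:40, 15:30–16:20, 18:30–18:40.
Noor ∩ Wei: 12:00–13:40, 16:10–16:20, 18:30–18:40.
Noor ∩ Wei ∩ Viktor: 12:00–13:30, 18:30–18:40.
Restricted to 12:30–17:50: 12:30–13:30.
Windows ≥ 30 min: 12:30–13:30.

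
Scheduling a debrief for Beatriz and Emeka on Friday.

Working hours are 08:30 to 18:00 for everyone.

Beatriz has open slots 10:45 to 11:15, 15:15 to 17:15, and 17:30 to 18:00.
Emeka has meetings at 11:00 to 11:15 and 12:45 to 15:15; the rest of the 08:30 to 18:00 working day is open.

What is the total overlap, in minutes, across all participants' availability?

165 minutes

Emeka free within 08:30–18:00: 08:30–11:00, 11:15–12:45, 15:15–18:00.
Beatriz ∩ Emeka: 10:45–11:00, 15:15–17:15, 17:30–18:00.
Total common minutes: 15 + 120 + 30 = 165.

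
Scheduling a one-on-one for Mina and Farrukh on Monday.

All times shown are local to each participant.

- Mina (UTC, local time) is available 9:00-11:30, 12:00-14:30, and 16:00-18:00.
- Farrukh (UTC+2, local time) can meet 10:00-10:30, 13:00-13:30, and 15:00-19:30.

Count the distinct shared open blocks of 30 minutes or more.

3

Mina → UTC: 09:00–11:30, 12:00–14:30, 16:00–18:00.
Farrukh → UTC: 08:00–08:30, 11:00–11:30, 13:00–17:30.
Mina ∩ Farrukh: 11:00–11:30, 13:00–14:30, 16:00–17:30.
Windows ≥ 30 min: 11:00–11:30, 13:00–14:30, 16:00–17:30.
That's 3 windows.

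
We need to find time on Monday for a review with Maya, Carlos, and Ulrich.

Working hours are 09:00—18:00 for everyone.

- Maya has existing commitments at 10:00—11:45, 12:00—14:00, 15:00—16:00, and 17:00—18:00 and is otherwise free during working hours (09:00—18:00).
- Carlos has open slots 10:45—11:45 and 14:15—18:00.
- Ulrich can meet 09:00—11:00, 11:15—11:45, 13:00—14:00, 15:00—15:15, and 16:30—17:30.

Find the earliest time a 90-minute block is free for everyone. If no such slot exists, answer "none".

Maya free within 09:00–18:00: 09:00–10:00, 11:45–12:00, 14:00–15:00, 16:00–17:00.
Maya ∩ Carlos: 14:15–15:00, 16:00–17:00.
Maya ∩ Carlos ∩ Ulrich: 16:30–17:00.
Windows ≥ 90 min: (none).

none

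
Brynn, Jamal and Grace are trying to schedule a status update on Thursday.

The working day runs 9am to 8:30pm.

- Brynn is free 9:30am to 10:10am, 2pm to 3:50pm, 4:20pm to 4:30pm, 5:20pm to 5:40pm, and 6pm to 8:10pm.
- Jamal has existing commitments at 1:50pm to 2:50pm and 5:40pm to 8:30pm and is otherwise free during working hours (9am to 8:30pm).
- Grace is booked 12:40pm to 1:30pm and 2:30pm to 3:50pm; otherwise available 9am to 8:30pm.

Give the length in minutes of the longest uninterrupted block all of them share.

Jamal free within 09:00–20:30: 09:00–13:50, 14:50–17:40.
Grace free within 09:00–20:30: 09:00–12:40, 13:30–14:30, 15:50–20:30.
Brynn ∩ Jamal: 09:30–10:10, 14:50–15:50, 16:20–16:30, 17:20–17:40.
Brynn ∩ Jamal ∩ Grace: 09:30–10:10, 16:20–16:30, 17:20–17:40.
Common window lengths: 40, 10, 20 min; longest is 40.

40 minutes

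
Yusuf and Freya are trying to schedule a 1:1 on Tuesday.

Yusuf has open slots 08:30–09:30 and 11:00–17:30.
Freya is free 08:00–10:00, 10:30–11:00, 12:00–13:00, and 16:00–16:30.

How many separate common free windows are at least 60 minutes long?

Yusuf ∩ Freya: 08:30–09:30, 12:00–13:00, 16:00–16:30.
Windows ≥ 60 min: 08:30–09:30, 12:00–13:00.
That's 2 windows.

2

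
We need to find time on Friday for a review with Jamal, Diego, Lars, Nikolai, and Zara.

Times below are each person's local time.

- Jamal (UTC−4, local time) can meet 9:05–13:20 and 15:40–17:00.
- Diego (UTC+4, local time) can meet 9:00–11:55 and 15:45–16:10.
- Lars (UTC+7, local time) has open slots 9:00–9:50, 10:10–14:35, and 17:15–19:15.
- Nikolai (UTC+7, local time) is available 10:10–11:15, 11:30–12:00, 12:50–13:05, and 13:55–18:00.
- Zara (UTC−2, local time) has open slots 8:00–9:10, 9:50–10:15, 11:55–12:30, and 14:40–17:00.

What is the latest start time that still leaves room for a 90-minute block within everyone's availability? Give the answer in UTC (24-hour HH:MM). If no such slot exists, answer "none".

Jamal → UTC: 13:05–17:20, 19:40–21:00.
Diego → UTC: 05:00–07:55, 11:45–12:10.
Lars → UTC: 02:00–02:50, 03:10–07:35, 10:15–12:15.
Nikolai → UTC: 03:10–04:15, 04:30–05:00, 05:50–06:05, 06:55–11:00.
Zara → UTC: 10:00–11:10, 11:50–12:15, 13:55–14:30, 16:40–19:00.
Jamal ∩ Diego: (none).
Jamal ∩ Diego ∩ Lars: (none).
Jamal ∩ Diego ∩ Lars ∩ Nikolai: (none).
Jamal ∩ Diego ∩ Lars ∩ Nikolai ∩ Zara: (none).
Windows ≥ 90 min: (none).

none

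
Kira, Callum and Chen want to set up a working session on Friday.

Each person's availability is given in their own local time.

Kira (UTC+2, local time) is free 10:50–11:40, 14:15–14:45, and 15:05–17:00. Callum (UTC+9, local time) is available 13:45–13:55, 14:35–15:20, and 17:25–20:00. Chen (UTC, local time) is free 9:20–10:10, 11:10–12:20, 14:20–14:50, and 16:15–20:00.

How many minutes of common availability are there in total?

20 minutes

Kira → UTC: 08:50–09:40, 12:15–12:45, 13:05–15:00.
Callum → UTC: 04:45–04:55, 05:35–06:20, 08:25–11:00.
Chen → UTC: 09:20–10:10, 11:10–12:20, 14:20–14:50, 16:15–20:00.
Kira ∩ Callum: 08:50–09:40.
Kira ∩ Callum ∩ Chen: 09:20–09:40.
Total common minutes: 20.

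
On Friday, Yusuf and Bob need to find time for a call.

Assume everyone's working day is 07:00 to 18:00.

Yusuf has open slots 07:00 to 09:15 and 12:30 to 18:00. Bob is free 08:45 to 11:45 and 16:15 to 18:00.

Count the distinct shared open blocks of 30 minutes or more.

Yusuf ∩ Bob: 08:45–09:15, 16:15–18:00.
Windows ≥ 30 min: 08:45–09:15, 16:15–18:00.
That's 2 windows.

2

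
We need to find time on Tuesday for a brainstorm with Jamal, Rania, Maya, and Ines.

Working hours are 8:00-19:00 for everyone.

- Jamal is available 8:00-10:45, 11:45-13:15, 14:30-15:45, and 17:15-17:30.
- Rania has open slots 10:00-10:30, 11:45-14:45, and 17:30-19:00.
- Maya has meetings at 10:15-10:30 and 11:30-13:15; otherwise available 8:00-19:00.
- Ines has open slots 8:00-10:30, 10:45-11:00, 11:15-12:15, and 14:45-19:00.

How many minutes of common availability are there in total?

Maya free within 08:00–19:00: 08:00–10:15, 10:30–11:30, 13:15–19:00.
Jamal ∩ Rania: 10:00–10:30, 11:45–13:15, 14:30–14:45.
Jamal ∩ Rania ∩ Maya: 10:00–10:15, 14:30–14:45.
Jamal ∩ Rania ∩ Maya ∩ Ines: 10:00–10:15.
Total common minutes: 15.

15 minutes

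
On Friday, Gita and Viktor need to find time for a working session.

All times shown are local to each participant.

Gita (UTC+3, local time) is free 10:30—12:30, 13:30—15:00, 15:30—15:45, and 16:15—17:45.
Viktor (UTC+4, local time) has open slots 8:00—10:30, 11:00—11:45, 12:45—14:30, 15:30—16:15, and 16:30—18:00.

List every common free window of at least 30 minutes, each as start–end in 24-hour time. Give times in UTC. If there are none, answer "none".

Gita → UTC: 07:30–09:30, 10:30–12:00, 12:30–12:45, 13:15–14:45.
Viktor → UTC: 04:00–06:30, 07:00–07:45, 08:45–10:30, 11:30–12:15, 12:30–14:00.
Gita ∩ Viktor: 07:30–07:45, 08:45–09:30, 11:30–12:00, 12:30–12:45, 13:15–14:00.
Windows ≥ 30 min: 08:45–09:30, 11:30–12:00, 13:15–14:00.

08:45–09:30, 11:30–12:00, 13:15–14:00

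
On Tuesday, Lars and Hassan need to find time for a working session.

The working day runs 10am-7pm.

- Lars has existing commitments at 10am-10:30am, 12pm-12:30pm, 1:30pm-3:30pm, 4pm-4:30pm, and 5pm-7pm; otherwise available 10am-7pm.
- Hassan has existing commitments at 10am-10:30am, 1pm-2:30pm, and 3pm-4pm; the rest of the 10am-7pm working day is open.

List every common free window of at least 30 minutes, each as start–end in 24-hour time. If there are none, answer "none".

Lars free within 10:00–19:00: 10:30–12:00, 12:30–13:30, 15:30–16:00, 16:30–17:00.
Hassan free within 10:00–19:00: 10:30–13:00, 14:30–15:00, 16:00–19:00.
Lars ∩ Hassan: 10:30–12:00, 12:30–13:00, 16:30–17:00.
Windows ≥ 30 min: 10:30–12:00, 12:30–13:00, 16:30–17:00.

10:30–12:00, 12:30–13:00, 16:30–17:00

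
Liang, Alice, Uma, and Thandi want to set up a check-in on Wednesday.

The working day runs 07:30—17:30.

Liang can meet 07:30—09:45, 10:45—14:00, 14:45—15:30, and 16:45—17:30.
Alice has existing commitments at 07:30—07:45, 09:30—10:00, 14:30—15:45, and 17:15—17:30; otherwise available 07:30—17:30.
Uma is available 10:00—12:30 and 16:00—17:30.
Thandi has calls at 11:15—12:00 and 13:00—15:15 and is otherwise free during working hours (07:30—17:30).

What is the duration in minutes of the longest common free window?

30 minutes

Alice free within 07:30–17:30: 07:45–09:30, 10:00–14:30, 15:45–17:15.
Thandi free within 07:30–17:30: 07:30–11:15, 12:00–13:00, 15:15–17:30.
Liang ∩ Alice: 07:45–09:30, 10:45–14:00, 16:45–17:15.
Liang ∩ Alice ∩ Uma: 10:45–12:30, 16:45–17:15.
Liang ∩ Alice ∩ Uma ∩ Thandi: 10:45–11:15, 12:00–12:30, 16:45–17:15.
Common window lengths: 30, 30, 30 min; longest is 30.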